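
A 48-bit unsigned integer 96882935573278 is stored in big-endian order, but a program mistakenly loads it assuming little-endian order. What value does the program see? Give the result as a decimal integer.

96882935573278 in 48-bit hexadecimal is 0x581D50F5AB1E.
Stored big-endian, the bytes at ascending addresses are 58 1D 50 F5 AB 1E.
Read back as little-endian, the first byte is least significant, giving 0x1EABF5501D58.
0x1EABF5501D58 = 33723903909208.

33723903909208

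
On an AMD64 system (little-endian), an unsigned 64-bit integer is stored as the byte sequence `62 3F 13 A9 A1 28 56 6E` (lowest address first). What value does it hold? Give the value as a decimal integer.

7950586866960645986

Little-endian: lowest address holds the least-significant byte.
Reassemble most-significant byte first: 6E 56 28 A1 A9 13 3F 62 → 0x6E5628A1A9133F62.
0x6E5628A1A9133F62 = 7950586866960645986.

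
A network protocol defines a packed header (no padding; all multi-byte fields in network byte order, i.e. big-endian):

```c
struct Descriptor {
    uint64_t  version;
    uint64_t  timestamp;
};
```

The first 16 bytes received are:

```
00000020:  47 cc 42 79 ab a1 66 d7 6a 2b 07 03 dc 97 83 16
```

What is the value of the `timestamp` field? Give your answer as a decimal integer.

7650216105186132758

`timestamp` follows `version` (8 bytes), so it starts at byte offset 8 and occupies 8 bytes.
Bytes at offsets 8..15: 6A 2B 07 03 DC 97 83 16.
Big-endian: lowest address holds the most-significant byte.
The bytes are already most-significant first: 0x6A2B0703DC978316.
0x6A2B0703DC978316 = 7650216105186132758.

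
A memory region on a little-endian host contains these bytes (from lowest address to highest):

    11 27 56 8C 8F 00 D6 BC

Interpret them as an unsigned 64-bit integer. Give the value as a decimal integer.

Little-endian stores the least-significant byte at the lowest address.
Reassemble most-significant byte first: BC D6 00 8F 8C 56 27 11 → 0xBCD6008F8C562711.
0xBCD6008F8C562711 = 13607063940681312017.

13607063940681312017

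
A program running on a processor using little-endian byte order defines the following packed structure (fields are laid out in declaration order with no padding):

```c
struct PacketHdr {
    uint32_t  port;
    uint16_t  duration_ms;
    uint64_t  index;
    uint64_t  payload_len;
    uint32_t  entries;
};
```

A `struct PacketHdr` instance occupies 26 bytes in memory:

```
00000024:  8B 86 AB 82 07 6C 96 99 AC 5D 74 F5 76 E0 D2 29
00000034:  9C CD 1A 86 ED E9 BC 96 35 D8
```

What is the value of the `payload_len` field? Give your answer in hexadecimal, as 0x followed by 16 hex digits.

`payload_len` follows `port` (4 B), `duration_ms` (2 B), `index` (8 B), so it starts at offset 4 + 2 + 8 = 14 and occupies 8 bytes.
Bytes at offsets 14..21: D2 29 9C CD 1A 86 ED E9.
Little-endian stores the least-significant byte at the lowest address.
Reassemble most-significant byte first: E9 ED 86 1A CD 9C 29 D2 → 0xE9ED861ACD9C29D2.

0xE9ED861ACD9C29D2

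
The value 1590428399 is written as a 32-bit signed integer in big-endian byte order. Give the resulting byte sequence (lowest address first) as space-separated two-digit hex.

1590428399 in hexadecimal, padded to 32 bits, is 0x5ECC02EF.
Split into bytes (most-significant first): 5E CC 02 EF.
In big-endian order the high byte comes first in memory.
So the memory order matches the most-significant-first order: 5E CC 02 EF.

5E CC 02 EF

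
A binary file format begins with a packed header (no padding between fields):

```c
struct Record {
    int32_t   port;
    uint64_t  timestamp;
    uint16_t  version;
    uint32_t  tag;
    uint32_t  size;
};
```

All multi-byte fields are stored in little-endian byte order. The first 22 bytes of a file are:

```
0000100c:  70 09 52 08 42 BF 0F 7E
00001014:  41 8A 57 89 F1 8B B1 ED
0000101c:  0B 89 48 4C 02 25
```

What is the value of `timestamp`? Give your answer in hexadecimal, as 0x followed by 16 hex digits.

`timestamp` follows `port` (4 bytes), so it starts at byte offset 4 and occupies 8 bytes.
Bytes at offsets 4..11: 42 BF 0F 7E 41 8A 57 89.
Little-endian stores the least-significant byte at the lowest address.
Reassemble most-significant byte first: 89 57 8A 41 7E 0F BF 42 → 0x89578A417E0FBF42.

0x89578A417E0FBF42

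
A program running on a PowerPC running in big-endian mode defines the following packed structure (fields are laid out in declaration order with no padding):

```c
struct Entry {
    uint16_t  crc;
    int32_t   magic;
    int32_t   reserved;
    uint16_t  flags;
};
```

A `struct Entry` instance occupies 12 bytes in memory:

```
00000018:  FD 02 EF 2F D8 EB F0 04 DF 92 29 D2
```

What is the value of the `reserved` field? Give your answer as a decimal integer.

`reserved` follows `crc` (2 B), `magic` (4 B), so it starts at offset 2 + 4 = 6 and occupies 4 bytes.
Bytes at offsets 6..9: F0 04 DF 92.
Big-endian stores the most-significant byte at the lowest address.
The bytes are already most-significant first: 0xF004DF92.
Top bit is set, so as a signed 32-bit value this is 0xF004DF92 − 2^32 = -268116078.

-268116078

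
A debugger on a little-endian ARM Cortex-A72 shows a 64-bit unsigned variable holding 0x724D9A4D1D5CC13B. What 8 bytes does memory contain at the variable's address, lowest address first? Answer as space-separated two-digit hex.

Split into bytes (most-significant first): 72 4D 9A 4D 1D 5C C1 3B.
In little-endian order the low byte comes first in memory.
So at ascending addresses the bytes are 3B C1 5C 1D 4D 9A 4D 72.

3B C1 5C 1D 4D 9A 4D 72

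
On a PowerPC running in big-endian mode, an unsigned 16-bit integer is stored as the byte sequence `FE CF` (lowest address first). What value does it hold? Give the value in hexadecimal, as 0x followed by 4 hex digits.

In big-endian order the high byte comes first in memory.
The bytes are already most-significant first: 0xFECF.

0xFECF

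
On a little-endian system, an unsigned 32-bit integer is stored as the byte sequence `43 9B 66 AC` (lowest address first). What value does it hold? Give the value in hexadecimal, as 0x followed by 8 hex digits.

0xAC669B43

Little-endian stores the least-significant byte at the lowest address.
Reassemble most-significant byte first: AC 66 9B 43 → 0xAC669B43.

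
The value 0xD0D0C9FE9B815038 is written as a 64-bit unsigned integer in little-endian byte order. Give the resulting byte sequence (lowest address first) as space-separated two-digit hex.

Split into bytes (most-significant first): D0 D0 C9 FE 9B 81 50 38.
Little-endian: lowest address holds the least-significant byte.
So at ascending addresses the bytes are 38 50 81 9B FE C9 D0 D0.

38 50 81 9B FE C9 D0 D0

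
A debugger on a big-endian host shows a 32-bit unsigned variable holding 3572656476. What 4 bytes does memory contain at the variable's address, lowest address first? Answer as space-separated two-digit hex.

3572656476 in hexadecimal, padded to 32 bits, is 0xD4F2695C.
Split into bytes (most-significant first): D4 F2 69 5C.
Big-endian: lowest address holds the most-significant byte.
So the memory order matches the most-significant-first order: D4 F2 69 5C.

D4 F2 69 5C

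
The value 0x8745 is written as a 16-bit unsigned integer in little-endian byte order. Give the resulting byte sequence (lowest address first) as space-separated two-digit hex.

Split into bytes (most-significant first): 87 45.
In little-endian order the low byte comes first in memory.
So at ascending addresses the bytes are 45 87.

45 87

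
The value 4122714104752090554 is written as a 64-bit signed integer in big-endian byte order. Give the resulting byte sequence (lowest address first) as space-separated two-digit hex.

39 36 D2 A2 9C 3D AD BA

4122714104752090554 in hexadecimal, padded to 64 bits, is 0x3936D2A29C3DADBA.
Split into bytes (most-significant first): 39 36 D2 A2 9C 3D AD BA.
Big-endian stores the most-significant byte at the lowest address.
So the memory order matches the most-significant-first order: 39 36 D2 A2 9C 3D AD BA.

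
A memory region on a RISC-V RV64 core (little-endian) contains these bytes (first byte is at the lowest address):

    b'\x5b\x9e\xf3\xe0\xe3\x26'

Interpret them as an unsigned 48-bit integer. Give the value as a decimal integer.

42760173493851

In little-endian order the low byte comes first in memory.
Reassemble most-significant byte first: 26 E3 E0 F3 9E 5B → 0x26E3E0F39E5B.
0x26E3E0F39E5B = 42760173493851.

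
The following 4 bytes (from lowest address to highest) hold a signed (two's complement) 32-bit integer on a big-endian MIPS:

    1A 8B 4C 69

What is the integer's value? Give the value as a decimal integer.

445336681

In big-endian order the high byte comes first in memory.
The bytes are already most-significant first: 0x1A8B4C69.
0x1A8B4C69 = 445336681.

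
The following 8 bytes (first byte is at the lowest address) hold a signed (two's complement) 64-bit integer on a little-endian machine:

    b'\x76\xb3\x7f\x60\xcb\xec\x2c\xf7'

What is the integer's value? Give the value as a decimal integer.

-635873089124584586

In little-endian order the low byte comes first in memory.
Reassemble most-significant byte first: F7 2C EC CB 60 7F B3 76 → 0xF72CECCB607FB376.
Top bit is set, so as a signed 64-bit value this is 0xF72CECCB607FB376 − 2^64 = -635873089124584586.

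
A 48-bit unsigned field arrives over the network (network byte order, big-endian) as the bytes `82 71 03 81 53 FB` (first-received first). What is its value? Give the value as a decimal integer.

Big-endian stores the most-significant byte at the lowest address.
The bytes are already most-significant first: 0x8271038153FB.
0x8271038153FB = 143421901722619.

143421901722619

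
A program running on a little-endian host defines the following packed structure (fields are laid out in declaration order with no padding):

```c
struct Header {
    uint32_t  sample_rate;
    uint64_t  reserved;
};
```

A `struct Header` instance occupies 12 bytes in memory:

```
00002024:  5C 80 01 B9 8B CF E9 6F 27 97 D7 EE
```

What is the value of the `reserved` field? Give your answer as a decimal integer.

`reserved` follows `sample_rate` (4 bytes), so it starts at byte offset 4 and occupies 8 bytes.
Bytes at offsets 4..11: 8B CF E9 6F 27 97 D7 EE.
Little-endian stores the least-significant byte at the lowest address.
Reassemble most-significant byte first: EE D7 97 27 6F E9 CF 8B → 0xEED797276FE9CF8B.
0xEED797276FE9CF8B = 17210390696656752523.

17210390696656752523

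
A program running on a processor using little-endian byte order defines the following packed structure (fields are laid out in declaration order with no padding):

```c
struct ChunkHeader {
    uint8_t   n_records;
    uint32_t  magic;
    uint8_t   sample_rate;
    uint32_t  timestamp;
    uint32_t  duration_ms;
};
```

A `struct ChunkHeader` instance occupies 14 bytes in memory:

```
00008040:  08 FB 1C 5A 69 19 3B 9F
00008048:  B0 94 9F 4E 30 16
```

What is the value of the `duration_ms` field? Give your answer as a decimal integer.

372264607

`duration_ms` follows `n_records` (1 B), `magic` (4 B), `sample_rate` (1 B), `timestamp` (4 B), so it starts at offset 1 + 4 + 1 + 4 = 10 and occupies 4 bytes.
Bytes at offsets 10..13: 9F 4E 30 16.
Little-endian stores the least-significant byte at the lowest address.
Reassemble most-significant byte first: 16 30 4E 9F → 0x16304E9F.
0x16304E9F = 372264607.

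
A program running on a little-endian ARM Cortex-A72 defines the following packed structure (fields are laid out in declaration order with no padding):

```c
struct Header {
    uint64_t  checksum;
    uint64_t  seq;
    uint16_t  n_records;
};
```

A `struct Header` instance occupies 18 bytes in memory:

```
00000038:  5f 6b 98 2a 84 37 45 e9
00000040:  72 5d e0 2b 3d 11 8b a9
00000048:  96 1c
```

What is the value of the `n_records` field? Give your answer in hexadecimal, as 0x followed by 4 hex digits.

0x1C96

`n_records` follows `checksum` (8 B), `seq` (8 B), so it starts at offset 8 + 8 = 16 and occupies 2 bytes.
Bytes at offsets 16..17: 96 1C.
Little-endian: lowest address holds the least-significant byte.
Reassemble most-significant byte first: 1C 96 → 0x1C96.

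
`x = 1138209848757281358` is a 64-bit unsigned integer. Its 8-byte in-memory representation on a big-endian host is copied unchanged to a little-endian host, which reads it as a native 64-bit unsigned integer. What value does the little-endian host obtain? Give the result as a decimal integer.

5648085351608863503

1138209848757281358 in 64-bit hexadecimal is 0x0FCBBBD3B307624E.
Stored big-endian, the bytes at ascending addresses are 0F CB BB D3 B3 07 62 4E.
Read back as little-endian, the first byte is least significant, giving 0x4E6207B3D3BBCB0F.
0x4E6207B3D3BBCB0F = 5648085351608863503.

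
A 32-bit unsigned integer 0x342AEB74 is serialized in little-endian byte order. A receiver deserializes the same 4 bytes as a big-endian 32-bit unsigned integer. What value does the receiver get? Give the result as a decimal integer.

Stored little-endian, the bytes at ascending addresses are 74 EB 2A 34.
Read back as big-endian, the last byte is least significant, giving 0x74EB2A34.
0x74EB2A34 = 1961568820.

1961568820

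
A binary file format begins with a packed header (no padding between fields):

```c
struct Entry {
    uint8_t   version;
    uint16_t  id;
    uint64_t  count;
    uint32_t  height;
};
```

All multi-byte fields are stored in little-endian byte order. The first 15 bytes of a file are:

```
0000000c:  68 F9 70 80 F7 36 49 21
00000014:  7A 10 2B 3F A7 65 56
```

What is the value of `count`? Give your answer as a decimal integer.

`count` follows `version` (1 B), `id` (2 B), so it starts at offset 1 + 2 = 3 and occupies 8 bytes.
Bytes at offsets 3..10: 80 F7 36 49 21 7A 10 2B.
Little-endian: lowest address holds the least-significant byte.
Reassemble most-significant byte first: 2B 10 7A 21 49 36 F7 80 → 0x2B107A214936F780.
0x2B107A214936F780 = 3103114426639120256.

3103114426639120256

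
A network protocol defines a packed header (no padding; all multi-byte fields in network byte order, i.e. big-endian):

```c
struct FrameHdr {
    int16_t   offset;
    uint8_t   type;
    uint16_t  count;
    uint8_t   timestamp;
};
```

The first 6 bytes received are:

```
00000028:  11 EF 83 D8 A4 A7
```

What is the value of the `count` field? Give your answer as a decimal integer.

55460

`count` follows `offset` (2 B), `type` (1 B), so it starts at offset 2 + 1 = 3 and occupies 2 bytes.
Bytes at offsets 3..4: D8 A4.
Big-endian: lowest address holds the most-significant byte.
The bytes are already most-significant first: 0xD8A4.
0xD8A4 = 55460.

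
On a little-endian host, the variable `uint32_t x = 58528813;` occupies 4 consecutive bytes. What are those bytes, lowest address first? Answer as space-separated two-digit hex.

58528813 in hexadecimal, padded to 32 bits, is 0x037D142D.
Split into bytes (most-significant first): 03 7D 14 2D.
Little-endian: lowest address holds the least-significant byte.
So at ascending addresses the bytes are 2D 14 7D 03.

2D 14 7D 03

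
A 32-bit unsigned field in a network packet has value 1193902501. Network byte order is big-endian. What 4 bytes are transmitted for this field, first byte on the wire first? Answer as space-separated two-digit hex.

47 29 81 A5

1193902501 in hexadecimal, padded to 32 bits, is 0x472981A5.
Split into bytes (most-significant first): 47 29 81 A5.
In big-endian order the high byte comes first in memory.
So the memory order matches the most-significant-first order: 47 29 81 A5.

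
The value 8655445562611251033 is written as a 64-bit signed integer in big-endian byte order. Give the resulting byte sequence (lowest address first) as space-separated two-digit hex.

8655445562611251033 in hexadecimal, padded to 64 bits, is 0x781E51E1742CB759.
Split into bytes (most-significant first): 78 1E 51 E1 74 2C B7 59.
In big-endian order the high byte comes first in memory.
So the memory order matches the most-significant-first order: 78 1E 51 E1 74 2C B7 59.

78 1E 51 E1 74 2C B7 59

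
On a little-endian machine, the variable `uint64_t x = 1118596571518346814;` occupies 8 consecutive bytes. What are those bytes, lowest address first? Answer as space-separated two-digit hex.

3E 26 52 BC A7 0D 86 0F

1118596571518346814 in hexadecimal, padded to 64 bits, is 0x0F860DA7BC52263E.
Split into bytes (most-significant first): 0F 86 0D A7 BC 52 26 3E.
In little-endian order the low byte comes first in memory.
So at ascending addresses the bytes are 3E 26 52 BC A7 0D 86 0F.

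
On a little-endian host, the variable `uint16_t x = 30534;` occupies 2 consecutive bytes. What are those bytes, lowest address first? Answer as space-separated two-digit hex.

30534 in hexadecimal, padded to 16 bits, is 0x7746.
Split into bytes (most-significant first): 77 46.
Little-endian: lowest address holds the least-significant byte.
So at ascending addresses the bytes are 46 77.

46 77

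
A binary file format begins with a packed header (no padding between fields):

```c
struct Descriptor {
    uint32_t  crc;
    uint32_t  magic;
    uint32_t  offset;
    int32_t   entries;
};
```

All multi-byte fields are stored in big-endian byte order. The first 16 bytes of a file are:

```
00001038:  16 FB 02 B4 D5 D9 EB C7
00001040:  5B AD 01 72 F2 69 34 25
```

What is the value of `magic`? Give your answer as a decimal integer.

`magic` follows `crc` (4 bytes), so it starts at byte offset 4 and occupies 4 bytes.
Bytes at offsets 4..7: D5 D9 EB C7.
Big-endian stores the most-significant byte at the lowest address.
The bytes are already most-significant first: 0xD5D9EBC7.
0xD5D9EBC7 = 3587828679.

3587828679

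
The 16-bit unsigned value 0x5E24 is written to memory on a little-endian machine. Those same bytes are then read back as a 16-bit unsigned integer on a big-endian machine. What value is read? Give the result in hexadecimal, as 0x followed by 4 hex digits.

Stored little-endian, the bytes at ascending addresses are 24 5E.
Read back as big-endian, the last byte is least significant, giving 0x245E.

0x245E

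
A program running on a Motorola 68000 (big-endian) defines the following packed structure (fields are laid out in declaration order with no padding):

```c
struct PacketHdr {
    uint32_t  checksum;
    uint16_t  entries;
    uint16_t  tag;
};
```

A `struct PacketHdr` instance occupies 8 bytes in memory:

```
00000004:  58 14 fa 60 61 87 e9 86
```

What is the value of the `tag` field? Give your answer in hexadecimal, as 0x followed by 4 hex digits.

0xE986

`tag` follows `checksum` (4 B), `entries` (2 B), so it starts at offset 4 + 2 = 6 and occupies 2 bytes.
Bytes at offsets 6..7: E9 86.
In big-endian order the high byte comes first in memory.
The bytes are already most-significant first: 0xE986.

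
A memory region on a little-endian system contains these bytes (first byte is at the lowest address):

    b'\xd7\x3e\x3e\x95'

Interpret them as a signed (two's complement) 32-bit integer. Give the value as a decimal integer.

Little-endian stores the least-significant byte at the lowest address.
Reassemble most-significant byte first: 95 3E 3E D7 → 0x953E3ED7.
Top bit is set, so as a signed 32-bit value this is 0x953E3ED7 − 2^32 = -1791082793.

-1791082793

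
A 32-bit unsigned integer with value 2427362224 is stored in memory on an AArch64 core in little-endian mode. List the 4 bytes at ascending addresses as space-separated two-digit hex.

B0 9B AE 90

2427362224 in hexadecimal, padded to 32 bits, is 0x90AE9BB0.
Split into bytes (most-significant first): 90 AE 9B B0.
Little-endian stores the least-significant byte at the lowest address.
So at ascending addresses the bytes are B0 9B AE 90.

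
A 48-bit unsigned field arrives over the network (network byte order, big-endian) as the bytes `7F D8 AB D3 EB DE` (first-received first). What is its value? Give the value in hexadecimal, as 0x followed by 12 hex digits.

0x7FD8ABD3EBDE

Big-endian: lowest address holds the most-significant byte.
The bytes are already most-significant first: 0x7FD8ABD3EBDE.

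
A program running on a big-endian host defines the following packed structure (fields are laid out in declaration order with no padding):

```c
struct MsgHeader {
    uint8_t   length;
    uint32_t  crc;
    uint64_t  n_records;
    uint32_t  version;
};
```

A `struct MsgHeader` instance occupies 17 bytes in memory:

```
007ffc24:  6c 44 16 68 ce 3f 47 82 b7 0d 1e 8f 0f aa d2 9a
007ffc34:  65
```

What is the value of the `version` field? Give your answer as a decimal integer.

2865928805

`version` follows `length` (1 B), `crc` (4 B), `n_records` (8 B), so it starts at offset 1 + 4 + 8 = 13 and occupies 4 bytes.
Bytes at offsets 13..16: AA D2 9A 65.
Big-endian: lowest address holds the most-significant byte.
The bytes are already most-significant first: 0xAAD29A65.
0xAAD29A65 = 2865928805.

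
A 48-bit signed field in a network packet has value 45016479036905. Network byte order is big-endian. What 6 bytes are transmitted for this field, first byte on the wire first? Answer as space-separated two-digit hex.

45016479036905 in hexadecimal, padded to 48 bits, is 0x28F1373DF5E9.
Split into bytes (most-significant first): 28 F1 37 3D F5 E9.
In big-endian order the high byte comes first in memory.
So the memory order matches the most-significant-first order: 28 F1 37 3D F5 E9.

28 F1 37 3D F5 E9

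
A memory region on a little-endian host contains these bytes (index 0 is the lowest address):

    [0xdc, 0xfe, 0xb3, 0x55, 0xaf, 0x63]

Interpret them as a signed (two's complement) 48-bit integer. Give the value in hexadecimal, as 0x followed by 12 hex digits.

Little-endian stores the least-significant byte at the lowest address.
Reassemble most-significant byte first: 63 AF 55 B3 FE DC → 0x63AF55B3FEDC.

0x63AF55B3FEDC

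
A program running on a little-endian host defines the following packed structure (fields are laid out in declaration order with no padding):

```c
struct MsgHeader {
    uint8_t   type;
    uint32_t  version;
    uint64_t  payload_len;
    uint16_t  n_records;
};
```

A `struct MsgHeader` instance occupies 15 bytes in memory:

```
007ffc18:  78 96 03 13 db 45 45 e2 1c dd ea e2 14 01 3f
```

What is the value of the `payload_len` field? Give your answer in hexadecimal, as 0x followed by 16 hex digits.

`payload_len` follows `type` (1 B), `version` (4 B), so it starts at offset 1 + 4 = 5 and occupies 8 bytes.
Bytes at offsets 5..12: 45 45 E2 1C DD EA E2 14.
In little-endian order the low byte comes first in memory.
Reassemble most-significant byte first: 14 E2 EA DD 1C E2 45 45 → 0x14E2EADD1CE24545.

0x14E2EADD1CE24545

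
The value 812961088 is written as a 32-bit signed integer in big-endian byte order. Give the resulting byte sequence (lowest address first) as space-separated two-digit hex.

812961088 in hexadecimal, padded to 32 bits, is 0x3074CD40.
Split into bytes (most-significant first): 30 74 CD 40.
Big-endian stores the most-significant byte at the lowest address.
So the memory order matches the most-significant-first order: 30 74 CD 40.

30 74 CD 40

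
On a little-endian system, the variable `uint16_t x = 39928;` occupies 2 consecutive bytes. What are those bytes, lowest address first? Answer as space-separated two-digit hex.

F8 9B

39928 in hexadecimal, padded to 16 bits, is 0x9BF8.
Split into bytes (most-significant first): 9B F8.
In little-endian order the low byte comes first in memory.
So at ascending addresses the bytes are F8 9B.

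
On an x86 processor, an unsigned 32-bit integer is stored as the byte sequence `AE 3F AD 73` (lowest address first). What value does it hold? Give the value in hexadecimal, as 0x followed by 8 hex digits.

Little-endian stores the least-significant byte at the lowest address.
Reassemble most-significant byte first: 73 AD 3F AE → 0x73AD3FAE.

0x73AD3FAE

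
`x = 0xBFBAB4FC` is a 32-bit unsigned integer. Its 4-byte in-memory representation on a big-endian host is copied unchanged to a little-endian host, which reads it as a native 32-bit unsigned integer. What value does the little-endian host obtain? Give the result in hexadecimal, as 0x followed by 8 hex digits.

Stored big-endian, the bytes at ascending addresses are BF BA B4 FC.
Read back as little-endian, the first byte is least significant, giving 0xFCB4BABF.

0xFCB4BABF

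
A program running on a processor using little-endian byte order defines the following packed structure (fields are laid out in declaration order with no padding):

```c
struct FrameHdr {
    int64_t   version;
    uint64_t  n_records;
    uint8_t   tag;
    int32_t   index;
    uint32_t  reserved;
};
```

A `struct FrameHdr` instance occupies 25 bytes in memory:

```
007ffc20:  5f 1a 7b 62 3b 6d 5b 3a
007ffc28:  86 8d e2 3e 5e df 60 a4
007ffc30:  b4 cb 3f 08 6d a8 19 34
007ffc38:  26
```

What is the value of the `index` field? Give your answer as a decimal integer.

1829257163

`index` follows `version` (8 B), `n_records` (8 B), `tag` (1 B), so it starts at offset 8 + 8 + 1 = 17 and occupies 4 bytes.
Bytes at offsets 17..20: CB 3F 08 6D.
Little-endian: lowest address holds the least-significant byte.
Reassemble most-significant byte first: 6D 08 3F CB → 0x6D083FCB.
0x6D083FCB = 1829257163.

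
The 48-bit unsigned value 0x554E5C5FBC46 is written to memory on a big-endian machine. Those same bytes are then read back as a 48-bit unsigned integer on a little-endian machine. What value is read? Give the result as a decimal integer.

Stored big-endian, the bytes at ascending addresses are 55 4E 5C 5F BC 46.
Read back as little-endian, the first byte is least significant, giving 0x46BC5F5C4E55.
0x46BC5F5C4E55 = 77774867680853.

77774867680853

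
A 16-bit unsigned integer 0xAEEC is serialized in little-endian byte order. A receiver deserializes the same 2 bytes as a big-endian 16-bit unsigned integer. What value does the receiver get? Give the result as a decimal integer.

Stored little-endian, the bytes at ascending addresses are EC AE.
Read back as big-endian, the last byte is least significant, giving 0xECAE.
0xECAE = 60590.

60590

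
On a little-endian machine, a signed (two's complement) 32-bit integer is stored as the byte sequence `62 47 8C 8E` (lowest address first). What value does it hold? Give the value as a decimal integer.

-1903409310

Little-endian: lowest address holds the least-significant byte.
Reassemble most-significant byte first: 8E 8C 47 62 → 0x8E8C4762.
Top bit is set, so as a signed 32-bit value this is 0x8E8C4762 − 2^32 = -1903409310.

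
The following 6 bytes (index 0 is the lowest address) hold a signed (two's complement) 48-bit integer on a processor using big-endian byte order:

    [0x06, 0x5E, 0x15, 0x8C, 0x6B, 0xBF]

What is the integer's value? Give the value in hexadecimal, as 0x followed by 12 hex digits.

Big-endian: lowest address holds the most-significant byte.
The bytes are already most-significant first: 0x065E158C6BBF.

0x065E158C6BBF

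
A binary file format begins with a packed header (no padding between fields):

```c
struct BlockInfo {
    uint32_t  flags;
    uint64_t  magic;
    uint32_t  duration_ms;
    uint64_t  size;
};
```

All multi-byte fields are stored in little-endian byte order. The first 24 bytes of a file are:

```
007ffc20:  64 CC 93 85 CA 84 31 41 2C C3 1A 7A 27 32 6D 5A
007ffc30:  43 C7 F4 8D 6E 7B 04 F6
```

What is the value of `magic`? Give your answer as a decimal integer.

`magic` follows `flags` (4 bytes), so it starts at byte offset 4 and occupies 8 bytes.
Bytes at offsets 4..11: CA 84 31 41 2C C3 1A 7A.
In little-endian order the low byte comes first in memory.
Reassemble most-significant byte first: 7A 1A C3 2C 41 31 84 CA → 0x7A1AC32C413184CA.
0x7A1AC32C413184CA = 8798559416861426890.

8798559416861426890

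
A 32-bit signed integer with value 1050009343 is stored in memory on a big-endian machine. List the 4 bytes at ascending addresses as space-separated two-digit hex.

1050009343 in hexadecimal, padded to 32 bits, is 0x3E95DEFF.
Split into bytes (most-significant first): 3E 95 DE FF.
Big-endian: lowest address holds the most-significant byte.
So the memory order matches the most-significant-first order: 3E 95 DE FF.

3E 95 DE FF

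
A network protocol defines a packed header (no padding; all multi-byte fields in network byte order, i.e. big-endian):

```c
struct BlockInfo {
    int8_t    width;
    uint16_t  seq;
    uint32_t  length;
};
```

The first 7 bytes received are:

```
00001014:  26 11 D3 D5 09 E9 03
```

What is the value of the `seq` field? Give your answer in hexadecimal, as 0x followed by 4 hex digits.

0x11D3

`seq` follows `width` (1 byte), so it starts at byte offset 1 and occupies 2 bytes.
Bytes at offsets 1..2: 11 D3.
Big-endian stores the most-significant byte at the lowest address.
The bytes are already most-significant first: 0x11D3.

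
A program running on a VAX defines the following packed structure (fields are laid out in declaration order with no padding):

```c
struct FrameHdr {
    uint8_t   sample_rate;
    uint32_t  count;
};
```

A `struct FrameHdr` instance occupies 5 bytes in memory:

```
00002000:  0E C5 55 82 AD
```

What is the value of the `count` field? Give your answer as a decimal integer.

2911000005

`count` follows `sample_rate` (1 byte), so it starts at byte offset 1 and occupies 4 bytes.
Bytes at offsets 1..4: C5 55 82 AD.
Little-endian: lowest address holds the least-significant byte.
Reassemble most-significant byte first: AD 82 55 C5 → 0xAD8255C5.
0xAD8255C5 = 2911000005.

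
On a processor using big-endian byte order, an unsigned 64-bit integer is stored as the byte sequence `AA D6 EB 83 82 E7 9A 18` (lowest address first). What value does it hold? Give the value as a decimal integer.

Big-endian: lowest address holds the most-significant byte.
The bytes are already most-significant first: 0xAAD6EB8382E79A18.
0xAAD6EB8382E79A18 = 12310285581533288984.

12310285581533288984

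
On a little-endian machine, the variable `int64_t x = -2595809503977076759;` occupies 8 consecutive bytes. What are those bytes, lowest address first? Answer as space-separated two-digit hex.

Two's complement of -2595809503977076759 in 64 bits: 2595809503977076759 = 0x24062AFD9D22F817; invert → 0xDBF9D50262DD07E8; add 1 → 0xDBF9D50262DD07E9.
Split into bytes (most-significant first): DB F9 D5 02 62 DD 07 E9.
In little-endian order the low byte comes first in memory.
So at ascending addresses the bytes are E9 07 DD 62 02 D5 F9 DB.

E9 07 DD 62 02 D5 F9 DB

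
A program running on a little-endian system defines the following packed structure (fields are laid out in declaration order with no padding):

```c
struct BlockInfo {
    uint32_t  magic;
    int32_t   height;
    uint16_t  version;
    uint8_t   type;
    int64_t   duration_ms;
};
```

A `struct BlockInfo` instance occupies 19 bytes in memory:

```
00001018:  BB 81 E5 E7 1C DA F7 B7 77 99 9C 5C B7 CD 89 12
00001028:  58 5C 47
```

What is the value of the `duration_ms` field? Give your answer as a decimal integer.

5142081711194879836

`duration_ms` follows `magic` (4 B), `height` (4 B), `version` (2 B), `type` (1 B), so it starts at offset 4 + 4 + 2 + 1 = 11 and occupies 8 bytes.
Bytes at offsets 11..18: 5C B7 CD 89 12 58 5C 47.
Little-endian stores the least-significant byte at the lowest address.
Reassemble most-significant byte first: 47 5C 58 12 89 CD B7 5C → 0x475C581289CDB75C.
0x475C581289CDB75C = 5142081711194879836.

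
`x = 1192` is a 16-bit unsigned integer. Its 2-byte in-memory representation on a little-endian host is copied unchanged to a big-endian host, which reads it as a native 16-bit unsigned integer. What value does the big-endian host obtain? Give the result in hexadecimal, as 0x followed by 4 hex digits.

1192 in 16-bit hexadecimal is 0x04A8.
Stored little-endian, the bytes at ascending addresses are A8 04.
Read back as big-endian, the last byte is least significant, giving 0xA804.

0xA804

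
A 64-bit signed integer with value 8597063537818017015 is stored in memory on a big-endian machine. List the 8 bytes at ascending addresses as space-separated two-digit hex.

8597063537818017015 in hexadecimal, padded to 64 bits, is 0x774EE7BD0B1B1CF7.
Split into bytes (most-significant first): 77 4E E7 BD 0B 1B 1C F7.
Big-endian: lowest address holds the most-significant byte.
So the memory order matches the most-significant-first order: 77 4E E7 BD 0B 1B 1C F7.

77 4E E7 BD 0B 1B 1C F7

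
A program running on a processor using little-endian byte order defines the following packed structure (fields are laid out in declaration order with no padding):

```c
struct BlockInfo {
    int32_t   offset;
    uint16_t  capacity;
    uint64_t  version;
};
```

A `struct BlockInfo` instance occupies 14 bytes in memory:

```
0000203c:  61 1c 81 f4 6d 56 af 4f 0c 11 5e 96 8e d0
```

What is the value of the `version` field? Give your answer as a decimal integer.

`version` follows `offset` (4 B), `capacity` (2 B), so it starts at offset 4 + 2 = 6 and occupies 8 bytes.
Bytes at offsets 6..13: AF 4F 0C 11 5E 96 8E D0.
In little-endian order the low byte comes first in memory.
Reassemble most-significant byte first: D0 8E 96 5E 11 0C 4F AF → 0xD08E965E110C4FAF.
0xD08E965E110C4FAF = 15028114337339035567.

15028114337339035567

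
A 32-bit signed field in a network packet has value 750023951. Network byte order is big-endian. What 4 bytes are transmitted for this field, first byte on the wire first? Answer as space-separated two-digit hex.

2C B4 75 0F

750023951 in hexadecimal, padded to 32 bits, is 0x2CB4750F.
Split into bytes (most-significant first): 2C B4 75 0F.
Big-endian: lowest address holds the most-significant byte.
So the memory order matches the most-significant-first order: 2C B4 75 0F.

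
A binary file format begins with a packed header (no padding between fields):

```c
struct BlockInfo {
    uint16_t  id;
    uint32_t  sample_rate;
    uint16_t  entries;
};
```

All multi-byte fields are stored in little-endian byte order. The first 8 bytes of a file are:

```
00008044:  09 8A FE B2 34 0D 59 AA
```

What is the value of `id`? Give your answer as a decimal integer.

35337

`id` is the first field, at byte offset 0, occupying 2 bytes.
Bytes at offsets 0..1: 09 8A.
Little-endian: lowest address holds the least-significant byte.
Reassemble most-significant byte first: 8A 09 → 0x8A09.
0x8A09 = 35337.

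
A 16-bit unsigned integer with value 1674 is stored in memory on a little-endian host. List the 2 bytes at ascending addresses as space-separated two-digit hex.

8A 06

1674 in hexadecimal, padded to 16 bits, is 0x068A.
Split into bytes (most-significant first): 06 8A.
Little-endian stores the least-significant byte at the lowest address.
So at ascending addresses the bytes are 8A 06.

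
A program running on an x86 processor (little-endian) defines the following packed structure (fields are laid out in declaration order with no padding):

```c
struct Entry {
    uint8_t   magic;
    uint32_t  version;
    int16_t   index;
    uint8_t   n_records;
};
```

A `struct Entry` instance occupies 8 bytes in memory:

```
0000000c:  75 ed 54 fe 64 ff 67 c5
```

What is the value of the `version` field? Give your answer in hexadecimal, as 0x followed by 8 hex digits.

`version` follows `magic` (1 byte), so it starts at byte offset 1 and occupies 4 bytes.
Bytes at offsets 1..4: ED 54 FE 64.
Little-endian stores the least-significant byte at the lowest address.
Reassemble most-significant byte first: 64 FE 54 ED → 0x64FE54ED.

0x64FE54ED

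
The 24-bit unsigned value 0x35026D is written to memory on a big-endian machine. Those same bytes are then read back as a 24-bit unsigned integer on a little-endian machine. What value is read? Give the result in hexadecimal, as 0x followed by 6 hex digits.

Stored big-endian, the bytes at ascending addresses are 35 02 6D.
Read back as little-endian, the first byte is least significant, giving 0x6D0235.

0x6D0235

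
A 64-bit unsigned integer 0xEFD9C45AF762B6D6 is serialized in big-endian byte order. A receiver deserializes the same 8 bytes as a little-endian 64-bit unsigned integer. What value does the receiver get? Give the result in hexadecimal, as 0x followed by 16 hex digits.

0xD6B662F75AC4D9EF

Stored big-endian, the bytes at ascending addresses are EF D9 C4 5A F7 62 B6 D6.
Read back as little-endian, the first byte is least significant, giving 0xD6B662F75AC4D9EF.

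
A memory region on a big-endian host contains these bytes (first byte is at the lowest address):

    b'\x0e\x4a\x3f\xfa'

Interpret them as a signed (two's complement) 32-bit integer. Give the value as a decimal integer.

Big-endian: lowest address holds the most-significant byte.
The bytes are already most-significant first: 0x0E4A3FFA.
0x0E4A3FFA = 239747066.

239747066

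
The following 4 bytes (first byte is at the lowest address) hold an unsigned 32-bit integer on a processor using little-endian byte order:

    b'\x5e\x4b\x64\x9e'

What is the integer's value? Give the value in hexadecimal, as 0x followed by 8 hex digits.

0x9E644B5E

In little-endian order the low byte comes first in memory.
Reassemble most-significant byte first: 9E 64 4B 5E → 0x9E644B5E.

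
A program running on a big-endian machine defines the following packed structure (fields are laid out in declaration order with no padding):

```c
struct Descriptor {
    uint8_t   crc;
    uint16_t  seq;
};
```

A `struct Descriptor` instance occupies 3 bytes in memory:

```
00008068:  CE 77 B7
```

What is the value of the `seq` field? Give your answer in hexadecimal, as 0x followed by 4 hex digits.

0x77B7

`seq` follows `crc` (1 byte), so it starts at byte offset 1 and occupies 2 bytes.
Bytes at offsets 1..2: 77 B7.
In big-endian order the high byte comes first in memory.
The bytes are already most-significant first: 0x77B7.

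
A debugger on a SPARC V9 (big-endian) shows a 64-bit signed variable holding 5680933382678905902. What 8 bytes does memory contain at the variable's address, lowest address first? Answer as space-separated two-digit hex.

5680933382678905902 in hexadecimal, padded to 64 bits, is 0x4ED6BAD00B3C042E.
Split into bytes (most-significant first): 4E D6 BA D0 0B 3C 04 2E.
In big-endian order the high byte comes first in memory.
So the memory order matches the most-significant-first order: 4E D6 BA D0 0B 3C 04 2E.

4E D6 BA D0 0B 3C 04 2E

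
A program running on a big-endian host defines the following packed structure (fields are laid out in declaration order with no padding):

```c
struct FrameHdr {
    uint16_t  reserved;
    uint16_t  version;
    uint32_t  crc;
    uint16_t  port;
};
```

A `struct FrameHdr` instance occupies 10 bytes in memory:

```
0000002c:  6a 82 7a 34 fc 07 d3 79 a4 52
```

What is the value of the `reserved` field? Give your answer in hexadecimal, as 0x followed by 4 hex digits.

0x6A82

`reserved` is the first field, at byte offset 0, occupying 2 bytes.
Bytes at offsets 0..1: 6A 82.
Big-endian stores the most-significant byte at the lowest address.
The bytes are already most-significant first: 0x6A82.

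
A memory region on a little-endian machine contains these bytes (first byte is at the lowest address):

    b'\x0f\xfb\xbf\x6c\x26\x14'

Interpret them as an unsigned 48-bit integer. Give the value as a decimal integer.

Little-endian stores the least-significant byte at the lowest address.
Reassemble most-significant byte first: 14 26 6C BF FB 0F → 0x14266CBFFB0F.
0x14266CBFFB0F = 22155265833743.

22155265833743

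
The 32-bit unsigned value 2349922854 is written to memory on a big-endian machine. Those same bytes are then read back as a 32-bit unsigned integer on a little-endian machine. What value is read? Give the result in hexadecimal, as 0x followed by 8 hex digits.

0x26FA108C

2349922854 in 32-bit hexadecimal is 0x8C10FA26.
Stored big-endian, the bytes at ascending addresses are 8C 10 FA 26.
Read back as little-endian, the first byte is least significant, giving 0x26FA108C.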